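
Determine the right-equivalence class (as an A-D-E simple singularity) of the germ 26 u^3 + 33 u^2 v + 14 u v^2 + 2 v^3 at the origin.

D_{4}

The Hessian of f at 0 has rank 0. Corank 2; j^3 = (2*u + v)*(13*u^2 + 10*u*v + 2*v^2) splits into three distinct lines over C (the quadratic factor has nonzero discriminant), so D_4.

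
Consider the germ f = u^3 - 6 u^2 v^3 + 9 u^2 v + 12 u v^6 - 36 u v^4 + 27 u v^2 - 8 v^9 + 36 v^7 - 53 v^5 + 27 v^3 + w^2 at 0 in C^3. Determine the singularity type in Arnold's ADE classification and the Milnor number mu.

Type E_8, Milnor number mu = 8.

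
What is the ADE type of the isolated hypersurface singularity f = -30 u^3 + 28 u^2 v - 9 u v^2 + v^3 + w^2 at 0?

D_4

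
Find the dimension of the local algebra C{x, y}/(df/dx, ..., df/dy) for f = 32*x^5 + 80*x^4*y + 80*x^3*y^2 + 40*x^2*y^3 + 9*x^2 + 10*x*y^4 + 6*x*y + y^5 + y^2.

4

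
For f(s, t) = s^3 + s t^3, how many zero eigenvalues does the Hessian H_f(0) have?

2

Hessian at 0 has rank 0.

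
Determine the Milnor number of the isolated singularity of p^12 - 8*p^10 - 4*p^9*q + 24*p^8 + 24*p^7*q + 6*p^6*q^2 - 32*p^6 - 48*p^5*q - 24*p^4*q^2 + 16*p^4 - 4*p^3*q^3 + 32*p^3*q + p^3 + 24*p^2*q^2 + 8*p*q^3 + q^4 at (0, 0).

The Hessian of f at 0 is [[0, 0], [0, 0]] with rank 0, so corank 2. A Groebner basis of the Jacobian ideal J(f) in C{p,q} is {q^4, p*q^2 + q^3/6, p^2}; counting standard monomials gives mu = 6. Corank 2; j^3 = p^3 is a perfect cube, so E-series; the 4-jet and mu = 6 give E_6.

6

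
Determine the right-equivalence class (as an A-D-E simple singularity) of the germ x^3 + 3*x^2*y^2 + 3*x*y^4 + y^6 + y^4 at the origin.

E_{6}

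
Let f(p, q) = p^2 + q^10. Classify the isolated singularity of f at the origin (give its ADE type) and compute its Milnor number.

Type A9, Milnor number mu = 9.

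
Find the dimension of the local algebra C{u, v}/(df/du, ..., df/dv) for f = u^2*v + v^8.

9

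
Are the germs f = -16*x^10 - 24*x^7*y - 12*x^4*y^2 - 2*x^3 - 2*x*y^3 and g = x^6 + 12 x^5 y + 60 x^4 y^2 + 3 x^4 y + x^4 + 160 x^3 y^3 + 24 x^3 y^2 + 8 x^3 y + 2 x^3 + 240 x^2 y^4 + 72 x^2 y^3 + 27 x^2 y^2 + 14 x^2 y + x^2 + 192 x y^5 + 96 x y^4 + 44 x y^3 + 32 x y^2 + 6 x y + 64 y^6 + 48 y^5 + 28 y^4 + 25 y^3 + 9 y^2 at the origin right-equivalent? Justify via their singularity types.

No.

The Hessian of f at 0 has rank 0. Corank 2; j^3 = -2*x^3 is a perfect cube, so E-series; the 4-jet and mu = 7 give E_7. The Hessian of g at 0 has rank 1. Corank 1: A-series; mu = 2 gives A_2. f is E_7 but g is A_2, hence not right-equivalent.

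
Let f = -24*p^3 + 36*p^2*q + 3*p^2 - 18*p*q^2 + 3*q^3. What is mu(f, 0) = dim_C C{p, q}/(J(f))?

2

The Hessian of f at 0 has rank 1. Corank 1: A-series; mu = 2 gives A_2.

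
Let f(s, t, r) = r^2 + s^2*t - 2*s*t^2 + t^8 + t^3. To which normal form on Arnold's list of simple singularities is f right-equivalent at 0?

D9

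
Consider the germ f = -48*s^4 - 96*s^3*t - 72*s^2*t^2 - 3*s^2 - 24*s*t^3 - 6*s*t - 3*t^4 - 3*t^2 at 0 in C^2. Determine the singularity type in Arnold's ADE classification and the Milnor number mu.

Type A3, Milnor number mu = 3.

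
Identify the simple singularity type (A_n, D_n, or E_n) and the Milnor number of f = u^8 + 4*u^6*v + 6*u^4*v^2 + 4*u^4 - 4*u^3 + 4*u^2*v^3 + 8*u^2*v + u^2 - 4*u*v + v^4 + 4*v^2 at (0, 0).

Type A_{3}, Milnor number mu = 3.

The Hessian of f at 0 is [[2, -4], [-4, 8]] with rank 1, so corank 1. A Groebner basis of the Jacobian ideal J(f) in C{u,v} is {u^2 - u/2 + v, u*v - u/4 + v/2, -u/8 + v^2 + v/4}; counting standard monomials gives mu = 3. Corank 1: A-series; mu = 3 gives A_3.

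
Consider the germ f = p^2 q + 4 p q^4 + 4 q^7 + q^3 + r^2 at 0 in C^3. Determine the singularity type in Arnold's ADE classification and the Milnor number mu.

Type D4, Milnor number mu = 4.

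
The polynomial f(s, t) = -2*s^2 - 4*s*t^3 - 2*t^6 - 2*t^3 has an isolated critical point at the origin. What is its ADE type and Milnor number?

Type A2, Milnor number mu = 2.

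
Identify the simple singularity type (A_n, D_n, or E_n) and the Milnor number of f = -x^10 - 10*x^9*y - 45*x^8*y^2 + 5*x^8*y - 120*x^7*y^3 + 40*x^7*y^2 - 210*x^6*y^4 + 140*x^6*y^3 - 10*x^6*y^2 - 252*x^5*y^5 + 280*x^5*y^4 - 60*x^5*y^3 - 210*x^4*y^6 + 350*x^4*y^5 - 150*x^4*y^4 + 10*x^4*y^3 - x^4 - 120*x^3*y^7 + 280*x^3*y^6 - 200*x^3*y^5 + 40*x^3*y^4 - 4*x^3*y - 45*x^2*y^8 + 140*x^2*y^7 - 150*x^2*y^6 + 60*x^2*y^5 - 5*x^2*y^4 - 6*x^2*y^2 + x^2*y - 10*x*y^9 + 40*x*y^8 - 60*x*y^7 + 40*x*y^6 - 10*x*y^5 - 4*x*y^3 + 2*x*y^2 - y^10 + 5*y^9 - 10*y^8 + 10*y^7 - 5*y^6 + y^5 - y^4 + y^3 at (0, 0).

The Hessian of f at 0 is [[0, 0], [0, 0]] with rank 0, so corank 2. A Groebner basis of the Jacobian ideal J(f) in C{x,y} is {x^2/5 + y^4 - y^2/5, x^3 + y^3, x*y + y^2}; counting standard monomials gives mu = 6. Corank 2; j^3 = y*(x + y)^2 has shape L^2 M (L != M), so D-series; mu = 6 gives D_6.

Type D6, Milnor number mu = 6.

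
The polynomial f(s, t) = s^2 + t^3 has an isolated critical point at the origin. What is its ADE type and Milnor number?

Type A2, Milnor number mu = 2.

The Hessian of f at 0 has rank 1. Corank 1: A-series; mu = 2 gives A_2.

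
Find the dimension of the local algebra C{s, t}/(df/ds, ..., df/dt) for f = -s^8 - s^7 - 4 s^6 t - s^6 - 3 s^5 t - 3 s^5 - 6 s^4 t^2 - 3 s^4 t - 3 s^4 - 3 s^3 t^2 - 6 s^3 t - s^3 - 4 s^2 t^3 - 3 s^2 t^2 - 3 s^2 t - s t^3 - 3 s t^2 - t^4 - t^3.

The Hessian of f at 0 has rank 0. Corank 2; j^3 = -(s + t)^3 is a perfect cube, so E-series; the 4-jet and mu = 7 give E_7.

7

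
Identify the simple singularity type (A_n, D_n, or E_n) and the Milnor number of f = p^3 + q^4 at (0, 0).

The Hessian of f at 0 has rank 0. Corank 2; j^3 = p^3 is a perfect cube, so E-series; the 4-jet and mu = 6 give E_6.

Type E_{6}, Milnor number mu = 6.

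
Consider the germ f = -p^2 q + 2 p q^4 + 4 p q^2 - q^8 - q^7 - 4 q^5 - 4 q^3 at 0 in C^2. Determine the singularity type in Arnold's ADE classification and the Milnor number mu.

The Hessian of f at 0 has rank 0. Corank 2; j^3 = -q*(p - 2*q)^2 has shape L^2 M (L != M), so D-series; mu = 9 gives D_9.

Type D9, Milnor number mu = 9.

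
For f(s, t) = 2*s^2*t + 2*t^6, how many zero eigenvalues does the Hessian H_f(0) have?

2

Hessian at 0 has rank 0.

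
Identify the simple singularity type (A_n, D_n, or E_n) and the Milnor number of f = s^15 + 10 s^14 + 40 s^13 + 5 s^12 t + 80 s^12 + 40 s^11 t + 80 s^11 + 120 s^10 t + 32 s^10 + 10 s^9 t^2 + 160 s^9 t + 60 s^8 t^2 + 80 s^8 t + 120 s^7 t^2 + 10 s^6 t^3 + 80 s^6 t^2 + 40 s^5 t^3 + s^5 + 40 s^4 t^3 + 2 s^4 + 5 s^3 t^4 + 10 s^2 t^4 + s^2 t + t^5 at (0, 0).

The Hessian of f at 0 is [[0, 0], [0, 0]] with rank 0, so corank 2. A Groebner basis of the Jacobian ideal J(f) in C{s,t} is {s^2/5 + t^4, s^3, s*t}; counting standard monomials gives mu = 6. Corank 2; j^3 = s^2*t has shape L^2 M (L != M), so D-series; mu = 6 gives D_6.

Type D_{6}, Milnor number mu = 6.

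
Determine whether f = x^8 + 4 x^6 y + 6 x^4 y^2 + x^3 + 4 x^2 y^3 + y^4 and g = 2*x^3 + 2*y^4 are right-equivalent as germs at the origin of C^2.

Yes.

The Hessian of f at 0 has rank 0. Corank 2; j^3 = x^3 is a perfect cube, so E-series; the 4-jet and mu = 6 give E_6. The Hessian of g at 0 has rank 0. Corank 2; j^3 = 2*x^3 is a perfect cube, so E-series; the 4-jet and mu = 6 give E_6. Both have type E_6, hence right-equivalent.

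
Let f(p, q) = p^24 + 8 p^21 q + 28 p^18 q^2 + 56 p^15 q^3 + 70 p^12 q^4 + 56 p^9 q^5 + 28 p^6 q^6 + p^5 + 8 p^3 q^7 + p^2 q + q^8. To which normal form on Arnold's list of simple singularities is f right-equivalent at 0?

D_9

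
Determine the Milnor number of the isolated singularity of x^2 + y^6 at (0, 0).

5

The Hessian of f at 0 has rank 1. Corank 1: A-series; mu = 5 gives A_5.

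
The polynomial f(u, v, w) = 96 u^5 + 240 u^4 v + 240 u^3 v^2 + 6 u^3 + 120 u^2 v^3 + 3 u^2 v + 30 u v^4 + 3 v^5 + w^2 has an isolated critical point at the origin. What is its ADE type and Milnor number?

Type D_6, Milnor number mu = 6.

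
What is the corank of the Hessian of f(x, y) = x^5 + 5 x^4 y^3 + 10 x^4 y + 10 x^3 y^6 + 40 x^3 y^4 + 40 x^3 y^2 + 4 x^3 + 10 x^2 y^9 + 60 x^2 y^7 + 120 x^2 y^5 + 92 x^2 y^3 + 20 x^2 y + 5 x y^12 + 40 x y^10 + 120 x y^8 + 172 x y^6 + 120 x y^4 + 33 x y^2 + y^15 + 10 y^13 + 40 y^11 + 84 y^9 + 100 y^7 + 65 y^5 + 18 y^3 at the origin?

2

Hessian at 0 has rank 0.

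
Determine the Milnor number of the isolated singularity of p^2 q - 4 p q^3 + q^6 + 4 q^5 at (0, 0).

The Hessian of f at 0 is [[0, 0], [0, 0]] with rank 0, so corank 2. A Groebner basis of the Jacobian ideal J(f) in C{p,q} is {p^3, p^2*q + 2*p^2/3 - 4*p*q^2/3, -p*q/2 + q^3}; counting standard monomials gives mu = 7. Corank 2; j^3 = p^2*q has shape L^2 M (L != M), so D-series; mu = 7 gives D_7.

7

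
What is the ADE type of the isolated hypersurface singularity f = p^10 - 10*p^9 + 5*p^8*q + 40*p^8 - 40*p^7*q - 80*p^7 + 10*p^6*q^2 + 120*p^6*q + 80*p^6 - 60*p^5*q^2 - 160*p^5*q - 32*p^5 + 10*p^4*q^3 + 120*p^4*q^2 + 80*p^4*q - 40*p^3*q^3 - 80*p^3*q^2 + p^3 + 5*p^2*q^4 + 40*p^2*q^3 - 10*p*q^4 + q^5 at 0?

E8

The Hessian of f at 0 has rank 0. Corank 2; j^3 = p^3 is a perfect cube, so E-series; the 5-jet and mu = 8 give E_8.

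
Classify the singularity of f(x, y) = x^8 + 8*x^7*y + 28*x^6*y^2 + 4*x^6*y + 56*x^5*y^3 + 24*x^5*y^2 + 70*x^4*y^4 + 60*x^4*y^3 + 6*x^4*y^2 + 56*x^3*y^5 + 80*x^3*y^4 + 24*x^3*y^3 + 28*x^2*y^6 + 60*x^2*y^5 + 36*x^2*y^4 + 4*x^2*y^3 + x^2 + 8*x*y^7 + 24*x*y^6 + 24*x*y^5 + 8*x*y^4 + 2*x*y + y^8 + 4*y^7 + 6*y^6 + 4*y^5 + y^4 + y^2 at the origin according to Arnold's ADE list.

A_{3}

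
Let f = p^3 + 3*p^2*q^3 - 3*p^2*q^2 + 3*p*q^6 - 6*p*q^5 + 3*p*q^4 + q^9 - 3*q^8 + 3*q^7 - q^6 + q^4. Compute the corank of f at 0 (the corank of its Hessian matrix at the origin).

Hessian at 0 has rank 0.

2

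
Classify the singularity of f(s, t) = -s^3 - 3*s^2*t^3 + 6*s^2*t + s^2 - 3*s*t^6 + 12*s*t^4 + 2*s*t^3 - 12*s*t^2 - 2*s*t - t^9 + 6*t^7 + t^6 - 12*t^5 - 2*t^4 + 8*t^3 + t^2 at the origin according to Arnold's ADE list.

A2

The Hessian of f at 0 has rank 1. Corank 1: A-series; mu = 2 gives A_2.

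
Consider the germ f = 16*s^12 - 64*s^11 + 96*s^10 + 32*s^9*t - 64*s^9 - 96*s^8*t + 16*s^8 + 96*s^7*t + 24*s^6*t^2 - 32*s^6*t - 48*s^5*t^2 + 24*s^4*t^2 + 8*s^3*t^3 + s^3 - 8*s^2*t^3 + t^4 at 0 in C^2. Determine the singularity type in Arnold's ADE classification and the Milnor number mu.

Type E_6, Milnor number mu = 6.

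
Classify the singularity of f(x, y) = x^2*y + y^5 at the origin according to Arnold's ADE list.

The Hessian of f at 0 has rank 0. Corank 2; j^3 = x^2*y has shape L^2 M (L != M), so D-series; mu = 6 gives D_6.

D_{6}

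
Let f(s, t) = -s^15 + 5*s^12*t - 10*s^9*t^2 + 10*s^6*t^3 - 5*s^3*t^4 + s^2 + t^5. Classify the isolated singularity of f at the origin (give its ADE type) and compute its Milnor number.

The Hessian of f at 0 has rank 1. Corank 1: A-series; mu = 4 gives A_4.

Type A4, Milnor number mu = 4.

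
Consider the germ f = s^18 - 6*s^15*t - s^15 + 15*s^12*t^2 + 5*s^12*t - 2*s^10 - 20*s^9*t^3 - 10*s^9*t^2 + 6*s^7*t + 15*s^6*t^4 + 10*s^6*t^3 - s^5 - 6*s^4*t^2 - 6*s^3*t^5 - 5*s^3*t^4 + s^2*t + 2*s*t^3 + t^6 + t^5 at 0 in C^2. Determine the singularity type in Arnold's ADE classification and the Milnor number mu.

Type D7, Milnor number mu = 7.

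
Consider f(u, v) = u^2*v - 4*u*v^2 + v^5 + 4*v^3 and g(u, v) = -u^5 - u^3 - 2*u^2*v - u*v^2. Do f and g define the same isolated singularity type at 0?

Yes.

The Hessian of f at 0 has rank 0. Corank 2; j^3 = v*(u - 2*v)^2 has shape L^2 M (L != M), so D-series; mu = 6 gives D_6. The Hessian of g at 0 has rank 0. Corank 2; j^3 = -u*(u + v)^2 has shape L^2 M (L != M), so D-series; mu = 6 gives D_6. Both have type D_6, hence right-equivalent.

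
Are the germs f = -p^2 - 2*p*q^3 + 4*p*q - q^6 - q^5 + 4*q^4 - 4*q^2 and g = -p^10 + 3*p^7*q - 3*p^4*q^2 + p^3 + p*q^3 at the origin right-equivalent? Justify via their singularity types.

The Hessian of f at 0 is [[-2, 4], [4, -8]] with rank 1, so corank 1. A Groebner basis of the Jacobian ideal J(f) in C{p,q} is {p + q^3 - 2*q, p^2 - 4*q^2, p*q - 2*q^2}; counting standard monomials gives mu = 4. Corank 1: A-series; mu = 4 gives A_4. The Hessian of g at 0 is [[0, 0], [0, 0]] with rank 0, so corank 2. A Groebner basis of the Jacobian ideal J(g) in C{p,q} is {p^3, p*q^2, 3*p^2 + q^3}; counting standard monomials gives mu = 7. Corank 2; j^3 = p^3 is a perfect cube, so E-series; the 4-jet and mu = 7 give E_7. f is A_4 but g is E_7, hence not right-equivalent.

No.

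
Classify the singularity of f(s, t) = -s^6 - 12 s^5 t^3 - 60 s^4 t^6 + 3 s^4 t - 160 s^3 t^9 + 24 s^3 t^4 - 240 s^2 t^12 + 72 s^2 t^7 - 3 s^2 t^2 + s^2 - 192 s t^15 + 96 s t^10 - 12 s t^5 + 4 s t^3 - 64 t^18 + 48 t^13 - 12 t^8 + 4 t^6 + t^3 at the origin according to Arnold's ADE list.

A2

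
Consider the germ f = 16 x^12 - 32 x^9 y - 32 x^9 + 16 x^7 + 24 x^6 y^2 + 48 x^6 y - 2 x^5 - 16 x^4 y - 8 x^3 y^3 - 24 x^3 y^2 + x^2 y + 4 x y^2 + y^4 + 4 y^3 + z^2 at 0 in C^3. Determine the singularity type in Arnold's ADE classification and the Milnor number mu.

Type D_5, Milnor number mu = 5.

The Hessian of f at 0 is [[0, 0, 0], [0, 0, 0], [0, 0, 2]] with rank 1, so corank 2. A Groebner basis of the Jacobian ideal J(f) in C{x,y,z} is {x^3 - 2*x^2 + 8*y^2, x^2/4 + y^3 - y^2, x*y + 2*y^2, z}; counting standard monomials gives mu = 5. Corank 2; j^3 = y*(x + 2*y)^2 has shape L^2 M (L != M), so D-series; mu = 5 gives D_5.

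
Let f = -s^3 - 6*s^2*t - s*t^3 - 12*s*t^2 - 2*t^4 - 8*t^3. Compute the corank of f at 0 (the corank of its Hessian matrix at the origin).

2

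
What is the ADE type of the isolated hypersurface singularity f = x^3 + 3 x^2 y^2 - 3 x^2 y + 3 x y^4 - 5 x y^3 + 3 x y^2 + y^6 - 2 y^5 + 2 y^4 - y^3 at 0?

E7

The Hessian of f at 0 is [[0, 0], [0, 0]] with rank 0, so corank 2. A Groebner basis of the Jacobian ideal J(f) in C{x,y} is {-x^2 + 2*x*y + y^4 - y^3/3 - y^2, x^3 + 4*x^2 - 8*x*y + y^3/3 + 4*y^2, x^2*y + 7*x^2/3 - 14*x*y/3 - 2*y^3/9 + 7*y^2/3, x^2 + x*y^2 - 2*x*y - 2*y^3/3 + y^2}; counting standard monomials gives mu = 7. Corank 2; j^3 = (x - y)^3 is a perfect cube, so E-series; the 4-jet and mu = 7 give E_7.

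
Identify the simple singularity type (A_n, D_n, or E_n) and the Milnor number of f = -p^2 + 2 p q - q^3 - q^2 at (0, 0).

Type A2, Milnor number mu = 2.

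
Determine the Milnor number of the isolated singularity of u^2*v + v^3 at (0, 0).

4

The Hessian of f at 0 is [[0, 0], [0, 0]] with rank 0, so corank 2. A Groebner basis of the Jacobian ideal J(f) in C{u,v} is {v^3, u^2 + 3*v^2, u*v}; counting standard monomials gives mu = 4. Corank 2; j^3 = v*(u^2 + v^2) splits into three distinct lines over C (the quadratic factor has nonzero discriminant), so D_4.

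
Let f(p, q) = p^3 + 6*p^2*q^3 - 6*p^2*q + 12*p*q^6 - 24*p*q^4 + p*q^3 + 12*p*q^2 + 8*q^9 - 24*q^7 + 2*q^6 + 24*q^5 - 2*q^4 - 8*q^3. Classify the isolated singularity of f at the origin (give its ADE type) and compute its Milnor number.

The Hessian of f at 0 has rank 0. Corank 2; j^3 = (p - 2*q)^3 is a perfect cube, so E-series; the 4-jet and mu = 7 give E_7.

Type E_{7}, Milnor number mu = 7.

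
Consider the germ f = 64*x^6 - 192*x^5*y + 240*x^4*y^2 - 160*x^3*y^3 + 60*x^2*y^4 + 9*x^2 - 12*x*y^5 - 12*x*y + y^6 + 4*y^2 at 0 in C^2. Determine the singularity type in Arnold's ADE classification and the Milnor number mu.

The Hessian of f at 0 has rank 1. Corank 1: A-series; mu = 5 gives A_5.

Type A5, Milnor number mu = 5.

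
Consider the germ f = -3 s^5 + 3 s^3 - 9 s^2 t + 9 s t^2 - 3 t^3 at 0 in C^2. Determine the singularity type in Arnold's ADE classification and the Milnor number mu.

Type E8, Milnor number mu = 8.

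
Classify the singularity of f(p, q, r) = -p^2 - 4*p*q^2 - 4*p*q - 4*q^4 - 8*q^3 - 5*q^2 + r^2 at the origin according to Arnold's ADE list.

A_1

The Hessian of f at 0 has rank 3. Corank 0: nondegenerate Morse point, so A_1.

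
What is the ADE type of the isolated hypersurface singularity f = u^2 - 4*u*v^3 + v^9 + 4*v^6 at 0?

The Hessian of f at 0 is [[2, 0], [0, 0]] with rank 1, so corank 1. A Groebner basis of the Jacobian ideal J(f) in C{u,v} is {u^2*v^2, u^3, -u/2 + v^3}; counting standard monomials gives mu = 8. Corank 1: A-series; mu = 8 gives A_8.

A_{8}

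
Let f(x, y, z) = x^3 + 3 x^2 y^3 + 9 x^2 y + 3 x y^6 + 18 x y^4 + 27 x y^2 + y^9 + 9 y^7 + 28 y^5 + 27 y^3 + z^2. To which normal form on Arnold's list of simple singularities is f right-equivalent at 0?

The Hessian of f at 0 has rank 1. Corank 2; j^3 = (x + 3*y)^3 is a perfect cube, so E-series; the 5-jet and mu = 8 give E_8.

E8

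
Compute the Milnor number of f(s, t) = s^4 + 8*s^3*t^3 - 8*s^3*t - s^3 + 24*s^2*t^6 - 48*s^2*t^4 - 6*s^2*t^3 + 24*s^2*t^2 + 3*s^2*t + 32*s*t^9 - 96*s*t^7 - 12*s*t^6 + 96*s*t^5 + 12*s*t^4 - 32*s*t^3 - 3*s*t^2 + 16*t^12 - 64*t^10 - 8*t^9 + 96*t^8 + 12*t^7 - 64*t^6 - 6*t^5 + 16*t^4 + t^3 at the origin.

6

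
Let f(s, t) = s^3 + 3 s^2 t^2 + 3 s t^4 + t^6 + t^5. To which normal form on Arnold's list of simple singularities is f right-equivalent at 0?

The Hessian of f at 0 is [[0, 0], [0, 0]] with rank 0, so corank 2. A Groebner basis of the Jacobian ideal J(f) in C{s,t} is {t^4, s^3, s^2/2 + s*t^2}; counting standard monomials gives mu = 8. Corank 2; j^3 = s^3 is a perfect cube, so E-series; the 5-jet and mu = 8 give E_8.

E_8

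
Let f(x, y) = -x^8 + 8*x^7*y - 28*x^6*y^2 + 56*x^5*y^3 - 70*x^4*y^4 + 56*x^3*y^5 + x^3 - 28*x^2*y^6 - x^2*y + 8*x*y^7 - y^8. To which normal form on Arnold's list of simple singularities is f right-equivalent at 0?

D_9

The Hessian of f at 0 is [[0, 0], [0, 0]] with rank 0, so corank 2. A Groebner basis of the Jacobian ideal J(f) in C{x,y} is {x*y/8 + y^7, x*y^2, x^2 - x*y}; counting standard monomials gives mu = 9. Corank 2; j^3 = x^2*(x - y) has shape L^2 M (L != M), so D-series; mu = 9 gives D_9.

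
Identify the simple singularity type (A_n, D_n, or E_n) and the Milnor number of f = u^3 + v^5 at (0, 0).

Type E_{8}, Milnor number mu = 8.

The Hessian of f at 0 is [[0, 0], [0, 0]] with rank 0, so corank 2. A Groebner basis of the Jacobian ideal J(f) in C{u,v} is {v^4, u^2}; counting standard monomials gives mu = 8. Corank 2; j^3 = u^3 is a perfect cube, so E-series; the 5-jet and mu = 8 give E_8.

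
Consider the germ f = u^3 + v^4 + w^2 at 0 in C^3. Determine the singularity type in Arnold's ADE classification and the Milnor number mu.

The Hessian of f at 0 is [[0, 0, 0], [0, 0, 0], [0, 0, 2]] with rank 1, so corank 2. A Groebner basis of the Jacobian ideal J(f) in C{u,v,w} is {v^3, u^2, w}; counting standard monomials gives mu = 6. Corank 2; j^3 = u^3 is a perfect cube, so E-series; the 4-jet and mu = 6 give E_6.

Type E_{6}, Milnor number mu = 6.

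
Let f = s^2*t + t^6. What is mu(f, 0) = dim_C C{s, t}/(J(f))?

The Hessian of f at 0 is [[0, 0], [0, 0]] with rank 0, so corank 2. A Groebner basis of the Jacobian ideal J(f) in C{s,t} is {s^2/6 + t^5, s^3, s*t}; counting standard monomials gives mu = 7. Corank 2; j^3 = s^2*t has shape L^2 M (L != M), so D-series; mu = 7 gives D_7.

7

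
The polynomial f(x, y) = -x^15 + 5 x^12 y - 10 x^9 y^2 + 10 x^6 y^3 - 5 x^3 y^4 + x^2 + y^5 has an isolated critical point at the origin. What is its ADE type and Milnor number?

Type A4, Milnor number mu = 4.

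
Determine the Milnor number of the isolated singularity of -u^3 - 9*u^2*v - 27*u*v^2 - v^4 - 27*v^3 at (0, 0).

6

The Hessian of f at 0 has rank 0. Corank 2; j^3 = -(u + 3*v)^3 is a perfect cube, so E-series; the 4-jet and mu = 6 give E_6.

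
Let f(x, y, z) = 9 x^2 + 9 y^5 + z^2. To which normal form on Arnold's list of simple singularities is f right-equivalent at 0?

The Hessian of f at 0 is [[18, 0, 0], [0, 0, 0], [0, 0, 2]] with rank 2, so corank 1. A Groebner basis of the Jacobian ideal J(f) in C{x,y,z} is {y^4, x, z}; counting standard monomials gives mu = 4. Corank 1: A-series; mu = 4 gives A_4.

A_{4}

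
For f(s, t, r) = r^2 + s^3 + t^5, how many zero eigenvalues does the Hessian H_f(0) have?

Hessian at 0 has rank 1.

2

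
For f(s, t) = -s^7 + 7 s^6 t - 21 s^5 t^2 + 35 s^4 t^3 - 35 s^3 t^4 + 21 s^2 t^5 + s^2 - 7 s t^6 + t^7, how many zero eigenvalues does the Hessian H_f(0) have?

1

The Hessian at 0 is [[2, 0], [0, 0]] of rank 1; hence corank 1.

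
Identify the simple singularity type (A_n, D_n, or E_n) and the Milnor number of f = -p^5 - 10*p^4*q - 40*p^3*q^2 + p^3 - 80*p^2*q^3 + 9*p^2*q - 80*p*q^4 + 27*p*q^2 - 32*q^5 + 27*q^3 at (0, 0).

Type E_8, Milnor number mu = 8.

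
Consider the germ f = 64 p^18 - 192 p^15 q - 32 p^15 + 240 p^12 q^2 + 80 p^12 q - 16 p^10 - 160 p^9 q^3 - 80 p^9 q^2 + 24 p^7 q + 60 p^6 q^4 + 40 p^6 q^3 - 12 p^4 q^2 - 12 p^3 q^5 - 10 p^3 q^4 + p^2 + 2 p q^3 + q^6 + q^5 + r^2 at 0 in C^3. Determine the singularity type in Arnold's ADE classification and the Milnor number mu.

Type A_4, Milnor number mu = 4.

The Hessian of f at 0 has rank 2. Corank 1: A-series; mu = 4 gives A_4.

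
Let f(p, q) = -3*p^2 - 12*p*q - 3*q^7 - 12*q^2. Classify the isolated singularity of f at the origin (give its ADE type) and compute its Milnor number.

The Hessian of f at 0 is [[-6, -12], [-12, -24]] with rank 1, so corank 1. A Groebner basis of the Jacobian ideal J(f) in C{p,q} is {q^6, p + 2*q}; counting standard monomials gives mu = 6. Corank 1: A-series; mu = 6 gives A_6.

Type A_{6}, Milnor number mu = 6.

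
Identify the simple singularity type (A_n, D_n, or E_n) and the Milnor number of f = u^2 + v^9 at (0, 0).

The Hessian of f at 0 has rank 1. Corank 1: A-series; mu = 8 gives A_8.

Type A_8, Milnor number mu = 8.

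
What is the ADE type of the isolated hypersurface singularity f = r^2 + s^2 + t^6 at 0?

The Hessian of f at 0 is [[2, 0, 0], [0, 0, 0], [0, 0, 2]] with rank 2, so corank 1. A Groebner basis of the Jacobian ideal J(f) in C{s,t,r} is {t^5, s, r}; counting standard monomials gives mu = 5. Corank 1: A-series; mu = 5 gives A_5.

A_5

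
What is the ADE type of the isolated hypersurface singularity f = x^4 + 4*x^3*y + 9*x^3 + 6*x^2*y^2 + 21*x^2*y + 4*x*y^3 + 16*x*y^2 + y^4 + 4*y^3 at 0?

The Hessian of f at 0 has rank 0. Corank 2; j^3 = (x + y)*(3*x + 2*y)^2 has shape L^2 M (L != M), so D-series; mu = 5 gives D_5.

D_5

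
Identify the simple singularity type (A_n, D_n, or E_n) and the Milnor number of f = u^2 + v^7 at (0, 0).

Type A6, Milnor number mu = 6.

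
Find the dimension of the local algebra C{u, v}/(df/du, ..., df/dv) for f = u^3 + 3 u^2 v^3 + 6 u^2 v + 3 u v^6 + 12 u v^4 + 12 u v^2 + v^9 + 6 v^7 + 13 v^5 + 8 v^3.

8

The Hessian of f at 0 is [[0, 0], [0, 0]] with rank 0, so corank 2. A Groebner basis of the Jacobian ideal J(f) in C{u,v} is {u^2/2 + u*v^3 + 2*u*v + 2*v^2, v^4, u^3 - 12*u*v^2 - 16*v^3, u^2*v + 4*u*v^2 + 4*v^3}; counting standard monomials gives mu = 8. Corank 2; j^3 = (u + 2*v)^3 is a perfect cube, so E-series; the 5-jet and mu = 8 give E_8.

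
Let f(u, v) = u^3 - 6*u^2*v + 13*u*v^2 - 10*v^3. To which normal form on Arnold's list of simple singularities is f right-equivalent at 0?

D_{4}

The Hessian of f at 0 is [[0, 0], [0, 0]] with rank 0, so corank 2. A Groebner basis of the Jacobian ideal J(f) in C{u,v} is {v^3, u^2 - 11*v^2/3, u*v - 2*v^2}; counting standard monomials gives mu = 4. Corank 2; j^3 = (u - 2*v)*(u^2 - 4*u*v + 5*v^2) splits into three distinct lines over C (the quadratic factor has nonzero discriminant), so D_4.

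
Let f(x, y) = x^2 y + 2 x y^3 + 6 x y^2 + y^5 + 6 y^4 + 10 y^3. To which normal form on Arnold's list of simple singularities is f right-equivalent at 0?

The Hessian of f at 0 is [[0, 0], [0, 0]] with rank 0, so corank 2. A Groebner basis of the Jacobian ideal J(f) in C{x,y} is {y^3, x^2 - 6*y^2, x*y + 3*y^2}; counting standard monomials gives mu = 4. Corank 2; j^3 = y*(x^2 + 6*x*y + 10*y^2) splits into three distinct lines over C (the quadratic factor has nonzero discriminant), so D_4.

D_4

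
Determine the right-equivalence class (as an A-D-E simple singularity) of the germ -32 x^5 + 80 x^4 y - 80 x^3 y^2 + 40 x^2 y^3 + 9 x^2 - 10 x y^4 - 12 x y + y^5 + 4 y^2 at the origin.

The Hessian of f at 0 is [[18, -12], [-12, 8]] with rank 1, so corank 1. A Groebner basis of the Jacobian ideal J(f) in C{x,y} is {y^4, x - 2*y/3}; counting standard monomials gives mu = 4. Corank 1: A-series; mu = 4 gives A_4.

A_{4}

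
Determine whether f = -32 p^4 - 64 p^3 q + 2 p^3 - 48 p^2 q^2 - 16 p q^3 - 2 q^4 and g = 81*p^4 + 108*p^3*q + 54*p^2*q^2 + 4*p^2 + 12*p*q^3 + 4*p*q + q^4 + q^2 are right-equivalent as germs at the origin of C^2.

The Hessian of f at 0 has rank 0. Corank 2; j^3 = 2*p^3 is a perfect cube, so E-series; the 4-jet and mu = 6 give E_6. The Hessian of g at 0 has rank 1. Corank 1: A-series; mu = 3 gives A_3. f is E_6 but g is A_3, hence not right-equivalent.

No.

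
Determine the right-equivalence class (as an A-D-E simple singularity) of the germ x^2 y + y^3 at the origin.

The Hessian of f at 0 is [[0, 0], [0, 0]] with rank 0, so corank 2. A Groebner basis of the Jacobian ideal J(f) in C{x,y} is {y^3, x^2 + 3*y^2, x*y}; counting standard monomials gives mu = 4. Corank 2; j^3 = y*(x^2 + y^2) splits into three distinct lines over C (the quadratic factor has nonzero discriminant), so D_4.

D_{4}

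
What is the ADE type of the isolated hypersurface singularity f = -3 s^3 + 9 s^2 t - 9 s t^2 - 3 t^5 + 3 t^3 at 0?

E_{8}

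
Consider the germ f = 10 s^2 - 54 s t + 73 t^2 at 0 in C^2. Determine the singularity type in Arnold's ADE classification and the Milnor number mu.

Type A_1, Milnor number mu = 1.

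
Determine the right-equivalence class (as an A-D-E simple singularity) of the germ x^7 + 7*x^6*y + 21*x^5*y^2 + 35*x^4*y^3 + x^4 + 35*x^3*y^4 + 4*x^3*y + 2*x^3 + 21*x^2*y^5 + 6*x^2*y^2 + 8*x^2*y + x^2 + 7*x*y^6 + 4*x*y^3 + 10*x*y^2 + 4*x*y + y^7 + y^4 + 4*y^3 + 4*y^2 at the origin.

A_6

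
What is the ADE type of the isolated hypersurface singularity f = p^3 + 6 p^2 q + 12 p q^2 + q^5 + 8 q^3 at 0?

E_{8}

The Hessian of f at 0 has rank 0. Corank 2; j^3 = (p + 2*q)^3 is a perfect cube, so E-series; the 5-jet and mu = 8 give E_8.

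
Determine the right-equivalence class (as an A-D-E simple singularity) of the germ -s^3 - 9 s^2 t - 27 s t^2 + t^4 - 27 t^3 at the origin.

E_6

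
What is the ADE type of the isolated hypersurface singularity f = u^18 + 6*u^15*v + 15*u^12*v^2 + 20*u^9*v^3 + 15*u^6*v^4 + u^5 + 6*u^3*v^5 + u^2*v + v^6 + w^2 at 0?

The Hessian of f at 0 has rank 1. Corank 2; j^3 = u^2*v has shape L^2 M (L != M), so D-series; mu = 7 gives D_7.

D_7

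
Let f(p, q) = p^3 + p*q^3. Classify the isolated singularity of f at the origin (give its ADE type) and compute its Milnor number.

Type E_7, Milnor number mu = 7.

The Hessian of f at 0 has rank 0. Corank 2; j^3 = p^3 is a perfect cube, so E-series; the 4-jet and mu = 7 give E_7.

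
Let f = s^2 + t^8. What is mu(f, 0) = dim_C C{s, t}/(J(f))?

The Hessian of f at 0 has rank 1. Corank 1: A-series; mu = 7 gives A_7.

7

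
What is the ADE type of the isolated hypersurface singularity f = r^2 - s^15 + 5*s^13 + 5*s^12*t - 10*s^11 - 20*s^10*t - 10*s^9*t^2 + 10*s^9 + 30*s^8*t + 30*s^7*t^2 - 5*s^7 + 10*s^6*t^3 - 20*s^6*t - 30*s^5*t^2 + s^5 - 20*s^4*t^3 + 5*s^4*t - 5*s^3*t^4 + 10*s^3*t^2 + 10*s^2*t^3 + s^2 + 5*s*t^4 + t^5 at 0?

A_{4}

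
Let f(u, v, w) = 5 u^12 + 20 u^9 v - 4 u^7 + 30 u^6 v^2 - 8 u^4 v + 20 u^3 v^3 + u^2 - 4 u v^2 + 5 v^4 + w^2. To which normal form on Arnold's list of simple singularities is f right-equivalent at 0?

A_{3}

The Hessian of f at 0 is [[2, 0, 0], [0, 0, 0], [0, 0, 2]] with rank 2, so corank 1. A Groebner basis of the Jacobian ideal J(f) in C{u,v,w} is {u^2, u*v, -u/2 + v^2, w}; counting standard monomials gives mu = 3. Corank 1: A-series; mu = 3 gives A_3.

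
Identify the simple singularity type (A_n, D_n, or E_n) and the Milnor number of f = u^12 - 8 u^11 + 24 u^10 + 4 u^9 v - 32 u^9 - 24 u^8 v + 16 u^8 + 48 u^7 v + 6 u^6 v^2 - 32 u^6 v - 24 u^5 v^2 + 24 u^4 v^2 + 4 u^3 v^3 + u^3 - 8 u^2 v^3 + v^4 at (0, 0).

Type E6, Milnor number mu = 6.

The Hessian of f at 0 is [[0, 0], [0, 0]] with rank 0, so corank 2. A Groebner basis of the Jacobian ideal J(f) in C{u,v} is {v^3, u^2}; counting standard monomials gives mu = 6. Corank 2; j^3 = u^3 is a perfect cube, so E-series; the 4-jet and mu = 6 give E_6.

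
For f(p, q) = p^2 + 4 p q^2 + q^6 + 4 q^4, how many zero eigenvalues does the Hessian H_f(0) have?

1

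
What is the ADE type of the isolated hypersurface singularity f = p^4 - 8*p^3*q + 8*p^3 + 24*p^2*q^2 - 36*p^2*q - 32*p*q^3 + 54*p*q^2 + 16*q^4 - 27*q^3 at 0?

E6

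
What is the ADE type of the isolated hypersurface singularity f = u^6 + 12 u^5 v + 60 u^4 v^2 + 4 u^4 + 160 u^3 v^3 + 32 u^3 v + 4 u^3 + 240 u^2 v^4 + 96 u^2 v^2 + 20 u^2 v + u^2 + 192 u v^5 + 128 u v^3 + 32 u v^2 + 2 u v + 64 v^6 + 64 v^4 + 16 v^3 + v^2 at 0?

The Hessian of f at 0 is [[2, 2], [2, 2]] with rank 1, so corank 1. A Groebner basis of the Jacobian ideal J(f) in C{u,v} is {u*v^2 - 7*u*v/2 - 3*u/4 - 5*v^2 - 3*v/4, 5*u*v/2 + u/2 + v^3 + 7*v^2/2 + v/2, u^2 + 4*u*v + u/2 + 4*v^2 + v/2}; counting standard monomials gives mu = 5. Corank 1: A-series; mu = 5 gives A_5.

A5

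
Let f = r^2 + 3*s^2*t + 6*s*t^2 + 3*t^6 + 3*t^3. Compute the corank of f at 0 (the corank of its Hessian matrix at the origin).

2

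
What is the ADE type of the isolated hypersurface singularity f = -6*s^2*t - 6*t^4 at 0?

D_5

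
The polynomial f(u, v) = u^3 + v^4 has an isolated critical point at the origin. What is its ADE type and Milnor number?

Type E_6, Milnor number mu = 6.

The Hessian of f at 0 has rank 0. Corank 2; j^3 = u^3 is a perfect cube, so E-series; the 4-jet and mu = 6 give E_6.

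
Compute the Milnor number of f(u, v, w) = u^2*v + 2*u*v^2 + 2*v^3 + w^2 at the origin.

The Hessian of f at 0 is [[0, 0, 0], [0, 0, 0], [0, 0, 2]] with rank 1, so corank 2. A Groebner basis of the Jacobian ideal J(f) in C{u,v,w} is {v^3, u^2 + 2*v^2, u*v + v^2, w}; counting standard monomials gives mu = 4. Corank 2; j^3 = v*(u^2 + 2*u*v + 2*v^2) splits into three distinct lines over C (the quadratic factor has nonzero discriminant), so D_4.

4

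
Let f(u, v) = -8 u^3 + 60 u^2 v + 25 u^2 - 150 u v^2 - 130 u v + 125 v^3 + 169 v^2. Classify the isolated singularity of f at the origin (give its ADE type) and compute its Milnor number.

Type A2, Milnor number mu = 2.

The Hessian of f at 0 has rank 1. Corank 1: A-series; mu = 2 gives A_2.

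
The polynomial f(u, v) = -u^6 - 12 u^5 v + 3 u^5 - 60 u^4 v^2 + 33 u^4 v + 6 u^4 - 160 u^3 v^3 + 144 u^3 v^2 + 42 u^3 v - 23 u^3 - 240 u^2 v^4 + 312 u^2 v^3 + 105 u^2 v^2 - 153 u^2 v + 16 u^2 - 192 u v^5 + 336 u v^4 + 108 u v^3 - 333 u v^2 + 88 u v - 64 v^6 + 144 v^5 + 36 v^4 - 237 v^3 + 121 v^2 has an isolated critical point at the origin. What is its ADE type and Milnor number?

Type A2, Milnor number mu = 2.

The Hessian of f at 0 has rank 1. Corank 1: A-series; mu = 2 gives A_2.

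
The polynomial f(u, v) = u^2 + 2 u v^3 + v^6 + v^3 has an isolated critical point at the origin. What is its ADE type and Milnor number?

Type A_2, Milnor number mu = 2.

The Hessian of f at 0 is [[2, 0], [0, 0]] with rank 1, so corank 1. A Groebner basis of the Jacobian ideal J(f) in C{u,v} is {v^2, u}; counting standard monomials gives mu = 2. Corank 1: A-series; mu = 2 gives A_2.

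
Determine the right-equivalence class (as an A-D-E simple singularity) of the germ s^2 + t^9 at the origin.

The Hessian of f at 0 is [[2, 0], [0, 0]] with rank 1, so corank 1. A Groebner basis of the Jacobian ideal J(f) in C{s,t} is {t^8, s}; counting standard monomials gives mu = 8. Corank 1: A-series; mu = 8 gives A_8.

A8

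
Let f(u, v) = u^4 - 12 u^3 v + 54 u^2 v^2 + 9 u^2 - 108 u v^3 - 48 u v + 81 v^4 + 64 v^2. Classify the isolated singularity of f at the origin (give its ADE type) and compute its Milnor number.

The Hessian of f at 0 is [[18, -48], [-48, 128]] with rank 1, so corank 1. A Groebner basis of the Jacobian ideal J(f) in C{u,v} is {v^3, u - 8*v/3}; counting standard monomials gives mu = 3. Corank 1: A-series; mu = 3 gives A_3.

Type A_{3}, Milnor number mu = 3.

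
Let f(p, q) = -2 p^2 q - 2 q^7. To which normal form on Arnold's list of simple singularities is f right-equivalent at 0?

The Hessian of f at 0 is [[0, 0], [0, 0]] with rank 0, so corank 2. A Groebner basis of the Jacobian ideal J(f) in C{p,q} is {p^2/7 + q^6, p^3, p*q}; counting standard monomials gives mu = 8. Corank 2; j^3 = -2*p^2*q has shape L^2 M (L != M), so D-series; mu = 8 gives D_8.

D_8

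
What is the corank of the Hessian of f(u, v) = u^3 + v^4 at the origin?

2

The Hessian at 0 is [[0, 0], [0, 0]] of rank 0; hence corank 2.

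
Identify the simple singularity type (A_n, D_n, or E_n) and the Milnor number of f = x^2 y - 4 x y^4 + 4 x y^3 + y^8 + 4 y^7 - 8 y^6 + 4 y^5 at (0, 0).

The Hessian of f at 0 has rank 0. Corank 2; j^3 = x^2*y has shape L^2 M (L != M), so D-series; mu = 9 gives D_9.

Type D_9, Milnor number mu = 9.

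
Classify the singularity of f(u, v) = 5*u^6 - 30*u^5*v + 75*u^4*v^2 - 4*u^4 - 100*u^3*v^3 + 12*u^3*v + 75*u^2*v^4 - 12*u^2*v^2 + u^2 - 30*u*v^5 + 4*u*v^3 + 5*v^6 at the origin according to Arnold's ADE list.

A5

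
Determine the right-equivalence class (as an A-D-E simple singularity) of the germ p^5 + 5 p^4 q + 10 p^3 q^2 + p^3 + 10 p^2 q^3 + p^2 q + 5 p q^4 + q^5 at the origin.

D_6

The Hessian of f at 0 is [[0, 0], [0, 0]] with rank 0, so corank 2. A Groebner basis of the Jacobian ideal J(f) in C{p,q} is {-p*q/5 + q^4, p*q^2, p^2 + p*q}; counting standard monomials gives mu = 6. Corank 2; j^3 = p^2*(p + q) has shape L^2 M (L != M), so D-series; mu = 6 gives D_6.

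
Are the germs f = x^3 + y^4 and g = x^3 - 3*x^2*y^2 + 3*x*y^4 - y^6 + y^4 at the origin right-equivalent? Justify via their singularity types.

The Hessian of f at 0 is [[0, 0], [0, 0]] with rank 0, so corank 2. A Groebner basis of the Jacobian ideal J(f) in C{x,y} is {y^3, x^2}; counting standard monomials gives mu = 6. Corank 2; j^3 = x^3 is a perfect cube, so E-series; the 4-jet and mu = 6 give E_6. The Hessian of g at 0 is [[0, 0], [0, 0]] with rank 0, so corank 2. A Groebner basis of the Jacobian ideal J(g) in C{x,y} is {x^3, x^2*y, -x^2/2 + x*y^2, y^3}; counting standard monomials gives mu = 6. Corank 2; j^3 = x^3 is a perfect cube, so E-series; the 4-jet and mu = 6 give E_6. Both have type E_6, hence right-equivalent.

Yes.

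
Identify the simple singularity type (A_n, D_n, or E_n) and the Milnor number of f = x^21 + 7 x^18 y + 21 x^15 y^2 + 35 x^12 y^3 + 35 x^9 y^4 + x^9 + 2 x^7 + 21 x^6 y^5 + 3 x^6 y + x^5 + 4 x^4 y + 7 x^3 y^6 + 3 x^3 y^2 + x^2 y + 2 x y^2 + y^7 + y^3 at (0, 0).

The Hessian of f at 0 is [[0, 0], [0, 0]] with rank 0, so corank 2. A Groebner basis of the Jacobian ideal J(f) in C{x,y} is {-x^2/3 + x*y^3 + x*y/3 + 2*y^2/3, x^2/2 + y^4 - y^2/2, x^3 - 3*x*y^2 - 2*y^3, x^2*y + 2*x*y^2 + y^3}; counting standard monomials gives mu = 8. Corank 2; j^3 = y*(x + y)^2 has shape L^2 M (L != M), so D-series; mu = 8 gives D_8.

Type D_8, Milnor number mu = 8.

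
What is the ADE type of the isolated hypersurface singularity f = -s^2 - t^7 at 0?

The Hessian of f at 0 has rank 1. Corank 1: A-series; mu = 6 gives A_6.

A_6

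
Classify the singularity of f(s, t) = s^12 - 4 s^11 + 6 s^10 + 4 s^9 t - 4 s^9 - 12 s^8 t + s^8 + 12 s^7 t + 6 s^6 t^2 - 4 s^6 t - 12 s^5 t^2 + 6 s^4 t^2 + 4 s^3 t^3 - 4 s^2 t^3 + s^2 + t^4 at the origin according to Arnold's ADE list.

A_{3}

The Hessian of f at 0 has rank 1. Corank 1: A-series; mu = 3 gives A_3.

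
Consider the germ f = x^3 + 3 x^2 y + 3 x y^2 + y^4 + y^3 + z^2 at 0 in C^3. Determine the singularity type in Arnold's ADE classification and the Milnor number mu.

Type E_6, Milnor number mu = 6.

The Hessian of f at 0 is [[0, 0, 0], [0, 0, 0], [0, 0, 2]] with rank 1, so corank 2. A Groebner basis of the Jacobian ideal J(f) in C{x,y,z} is {y^3, x^2 + 2*x*y + y^2, z}; counting standard monomials gives mu = 6. Corank 2; j^3 = (x + y)^3 is a perfect cube, so E-series; the 4-jet and mu = 6 give E_6.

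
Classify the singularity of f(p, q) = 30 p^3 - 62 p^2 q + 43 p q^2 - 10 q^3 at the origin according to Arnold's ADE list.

The Hessian of f at 0 is [[0, 0], [0, 0]] with rank 0, so corank 2. A Groebner basis of the Jacobian ideal J(f) in C{p,q} is {q^3, p^2 - 11*q^2/26, p*q - 17*q^2/26}; counting standard monomials gives mu = 4. Corank 2; j^3 = (3*p - 2*q)*(10*p^2 - 14*p*q + 5*q^2) splits into three distinct lines over C (the quadratic factor has nonzero discriminant), so D_4.

D_4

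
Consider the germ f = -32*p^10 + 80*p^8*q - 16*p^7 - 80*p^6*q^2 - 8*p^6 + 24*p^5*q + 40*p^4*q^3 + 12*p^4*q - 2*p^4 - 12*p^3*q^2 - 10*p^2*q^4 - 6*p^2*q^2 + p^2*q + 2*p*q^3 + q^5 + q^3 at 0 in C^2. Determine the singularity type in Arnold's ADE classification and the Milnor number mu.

Type D4, Milnor number mu = 4.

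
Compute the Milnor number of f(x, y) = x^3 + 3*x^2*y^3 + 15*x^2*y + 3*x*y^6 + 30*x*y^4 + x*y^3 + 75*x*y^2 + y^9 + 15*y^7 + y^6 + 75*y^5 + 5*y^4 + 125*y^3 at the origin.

7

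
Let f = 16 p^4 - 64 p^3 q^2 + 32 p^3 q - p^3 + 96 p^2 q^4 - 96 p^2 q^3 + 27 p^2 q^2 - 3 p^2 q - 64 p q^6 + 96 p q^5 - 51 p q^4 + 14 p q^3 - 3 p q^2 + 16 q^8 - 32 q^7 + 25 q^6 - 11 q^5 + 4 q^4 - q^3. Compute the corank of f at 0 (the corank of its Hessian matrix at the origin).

The Hessian at 0 is [[0, 0], [0, 0]] of rank 0; hence corank 2.

2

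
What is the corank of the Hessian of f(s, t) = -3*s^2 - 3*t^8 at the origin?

1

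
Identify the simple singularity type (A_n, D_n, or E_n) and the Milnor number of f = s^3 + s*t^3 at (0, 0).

The Hessian of f at 0 has rank 0. Corank 2; j^3 = s^3 is a perfect cube, so E-series; the 4-jet and mu = 7 give E_7.

Type E7, Milnor number mu = 7.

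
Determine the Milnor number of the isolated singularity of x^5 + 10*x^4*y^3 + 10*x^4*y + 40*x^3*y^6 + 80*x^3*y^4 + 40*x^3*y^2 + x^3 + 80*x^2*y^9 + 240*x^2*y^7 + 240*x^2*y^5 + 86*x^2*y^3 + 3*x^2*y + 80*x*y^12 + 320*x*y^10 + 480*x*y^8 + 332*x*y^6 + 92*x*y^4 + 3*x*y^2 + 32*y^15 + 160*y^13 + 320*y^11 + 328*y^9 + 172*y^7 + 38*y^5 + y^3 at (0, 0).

8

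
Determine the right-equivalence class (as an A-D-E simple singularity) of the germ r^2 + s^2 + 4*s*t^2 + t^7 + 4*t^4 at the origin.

A6

The Hessian of f at 0 has rank 2. Corank 1: A-series; mu = 6 gives A_6.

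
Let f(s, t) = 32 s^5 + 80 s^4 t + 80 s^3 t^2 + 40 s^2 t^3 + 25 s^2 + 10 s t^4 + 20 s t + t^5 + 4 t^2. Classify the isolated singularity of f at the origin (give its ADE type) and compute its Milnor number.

Type A_{4}, Milnor number mu = 4.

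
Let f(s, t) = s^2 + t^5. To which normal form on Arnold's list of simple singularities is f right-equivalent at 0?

A_{4}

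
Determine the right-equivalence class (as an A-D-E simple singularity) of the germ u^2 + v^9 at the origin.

A_{8}

The Hessian of f at 0 has rank 1. Corank 1: A-series; mu = 8 gives A_8.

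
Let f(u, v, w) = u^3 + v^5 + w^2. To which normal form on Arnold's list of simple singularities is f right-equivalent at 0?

The Hessian of f at 0 has rank 1. Corank 2; j^3 = u^3 is a perfect cube, so E-series; the 5-jet and mu = 8 give E_8.

E8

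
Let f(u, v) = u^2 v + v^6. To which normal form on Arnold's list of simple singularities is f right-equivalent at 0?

The Hessian of f at 0 has rank 0. Corank 2; j^3 = u^2*v has shape L^2 M (L != M), so D-series; mu = 7 gives D_7.

D_{7}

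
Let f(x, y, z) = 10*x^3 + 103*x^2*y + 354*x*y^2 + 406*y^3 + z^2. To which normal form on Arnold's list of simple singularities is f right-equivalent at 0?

D_{4}

The Hessian of f at 0 has rank 1. Corank 2; j^3 = (2*x + 7*y)*(5*x^2 + 34*x*y + 58*y^2) splits into three distinct lines over C (the quadratic factor has nonzero discriminant), so D_4.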